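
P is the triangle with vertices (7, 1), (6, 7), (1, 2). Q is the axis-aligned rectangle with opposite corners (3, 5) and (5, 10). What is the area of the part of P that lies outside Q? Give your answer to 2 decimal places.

|P| = 17.5, |P∩Q| = 0.5.
|P ∖ Q| = |P| − |P∩Q| = 17.5 − 0.5 = 17.00.

17.00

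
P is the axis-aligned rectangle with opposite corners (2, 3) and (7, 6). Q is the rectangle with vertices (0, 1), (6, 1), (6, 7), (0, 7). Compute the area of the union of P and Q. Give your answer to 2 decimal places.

39.00

By inclusion–exclusion:
Individual areas: |P| = 15, |Q| = 36.
|P∩Q|: x∈[2,6], y∈[3,6] → 4·3 = 12.
|P ∪ Q| = 51 − 12 = 39.00.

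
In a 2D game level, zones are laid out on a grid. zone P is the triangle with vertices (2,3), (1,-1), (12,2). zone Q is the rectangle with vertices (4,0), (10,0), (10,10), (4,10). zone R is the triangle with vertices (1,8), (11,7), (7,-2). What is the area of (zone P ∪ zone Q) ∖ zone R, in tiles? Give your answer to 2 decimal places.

|zone P ∪ zone Q| = 69.3788.
|(zone P ∪ zone Q) ∩ zone R| = 36.6861.
|(zone P ∪ zone Q) ∖ zone R| = 69.3788 − 36.6861 = 32.69.

32.69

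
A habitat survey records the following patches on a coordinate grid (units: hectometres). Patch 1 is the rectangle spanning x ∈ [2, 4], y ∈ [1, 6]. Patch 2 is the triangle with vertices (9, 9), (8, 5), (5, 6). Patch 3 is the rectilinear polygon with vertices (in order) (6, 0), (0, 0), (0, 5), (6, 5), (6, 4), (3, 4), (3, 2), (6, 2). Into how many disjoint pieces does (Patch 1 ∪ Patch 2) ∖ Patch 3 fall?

3

(Patch 1 ∪ Patch 2) ∖ Patch 3 splits into 3 disjoint pieces (area 2, area 2, area 6.5).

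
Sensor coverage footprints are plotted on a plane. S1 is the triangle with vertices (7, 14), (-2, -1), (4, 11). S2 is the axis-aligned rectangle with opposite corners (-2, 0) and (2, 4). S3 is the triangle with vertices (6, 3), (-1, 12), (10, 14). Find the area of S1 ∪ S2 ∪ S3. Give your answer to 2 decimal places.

74.89

By inclusion–exclusion:
Individual areas: |S1| = 9, |S2| = 16, |S3| = 56.5.
|S1∩S2| = 1.2.
|S1∩S3| = 5.4121.
|S2∩S3| = 0.
|S1∩S2∩S3| = 0.
|S1 ∪ S2 ∪ S3| = 81.5 − 6.6121 + 0 = 74.89.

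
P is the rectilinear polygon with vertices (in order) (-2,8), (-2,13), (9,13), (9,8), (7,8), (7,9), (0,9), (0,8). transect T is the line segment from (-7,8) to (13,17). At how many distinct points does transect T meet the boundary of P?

The segment meets the boundary at (4.111,13), (-2,10.25).

2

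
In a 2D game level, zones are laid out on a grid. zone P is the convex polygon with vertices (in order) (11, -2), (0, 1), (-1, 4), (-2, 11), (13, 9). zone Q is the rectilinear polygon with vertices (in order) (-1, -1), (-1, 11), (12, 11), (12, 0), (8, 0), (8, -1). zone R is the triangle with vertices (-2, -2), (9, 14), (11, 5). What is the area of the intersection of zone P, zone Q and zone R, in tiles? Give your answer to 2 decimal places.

52.82

The intersection is the polygon with vertices (10.023,9.397), (11,5), (2.371,0.353), (0.053,0.986), (6.187,9.908).
By the shoelace formula its area is 52.82.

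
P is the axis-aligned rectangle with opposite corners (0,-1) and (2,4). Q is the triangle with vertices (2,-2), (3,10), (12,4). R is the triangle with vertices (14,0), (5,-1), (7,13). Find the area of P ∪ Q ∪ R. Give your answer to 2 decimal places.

By inclusion–exclusion:
Individual areas: |P| = 10, |Q| = 57, |R| = 62.
|P∩Q| = 0.
|P∩R| = 0.
|Q∩R| = 24.9715.
|P∩Q∩R| = 0.
|P ∪ Q ∪ R| = 129 − 24.9715 + 0 = 104.03.

104.03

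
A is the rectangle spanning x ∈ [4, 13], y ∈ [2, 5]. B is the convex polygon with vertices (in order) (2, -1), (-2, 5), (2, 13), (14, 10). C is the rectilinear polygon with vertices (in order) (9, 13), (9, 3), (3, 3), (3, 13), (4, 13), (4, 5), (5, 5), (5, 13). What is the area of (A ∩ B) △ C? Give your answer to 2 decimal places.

|A ∩ B| = 8.7273.
|(A ∩ B) ∩ C| = 6.9091.
|(A ∩ B) △ C| = 8.7273 + 52 − 13.8182 = 46.91.

46.91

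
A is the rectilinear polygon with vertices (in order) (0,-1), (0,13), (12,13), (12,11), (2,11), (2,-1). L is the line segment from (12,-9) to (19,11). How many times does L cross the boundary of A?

The segment lies entirely outside A and never meets its boundary.

0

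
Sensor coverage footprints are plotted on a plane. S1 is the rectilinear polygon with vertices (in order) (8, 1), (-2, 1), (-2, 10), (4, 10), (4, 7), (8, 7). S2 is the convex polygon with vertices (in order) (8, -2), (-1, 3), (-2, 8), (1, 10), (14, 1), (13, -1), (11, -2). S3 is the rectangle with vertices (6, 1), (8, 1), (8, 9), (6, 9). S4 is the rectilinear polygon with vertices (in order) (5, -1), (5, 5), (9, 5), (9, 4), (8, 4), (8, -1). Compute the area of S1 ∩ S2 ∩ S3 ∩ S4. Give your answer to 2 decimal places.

8.00

The intersection is the polygon with vertices (8,4), (8,1), (6,1), (6,5), (8,5).
By the shoelace formula its area is 8.00.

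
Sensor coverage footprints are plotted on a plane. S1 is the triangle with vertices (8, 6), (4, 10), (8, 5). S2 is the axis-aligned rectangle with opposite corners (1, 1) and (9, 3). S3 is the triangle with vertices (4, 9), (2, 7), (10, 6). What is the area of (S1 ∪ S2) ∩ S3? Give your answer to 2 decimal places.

The region (S1 ∪ S2) ∩ S3 is the polygon with vertices (7.714,6.286), (6.889,6.389), (5.333,8.333), (6,8).
By the shoelace formula its area is 1.01.

1.01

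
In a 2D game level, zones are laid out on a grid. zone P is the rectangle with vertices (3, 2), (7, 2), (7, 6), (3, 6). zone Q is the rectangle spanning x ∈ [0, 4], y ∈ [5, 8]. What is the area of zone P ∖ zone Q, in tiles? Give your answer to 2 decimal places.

15.00

|zone P∩zone Q|: x∈[3,4], y∈[5,6] → 1·1 = 1.
|zone P| = 16.
|zone P ∖ zone Q| = |zone P| − |zone P∩zone Q| = 16 − 1 = 15.00.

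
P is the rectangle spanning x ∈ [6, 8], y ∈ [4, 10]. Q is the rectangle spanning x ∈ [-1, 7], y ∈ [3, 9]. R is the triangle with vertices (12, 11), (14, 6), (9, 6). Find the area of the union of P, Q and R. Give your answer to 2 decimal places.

67.50

By inclusion–exclusion:
Individual areas: |P| = 12, |Q| = 48, |R| = 12.5.
|P∩Q|: x∈[6,7], y∈[4,9] → 1·5 = 5.
|P∩R| = 0.
|Q∩R| = 0.
|P∩Q∩R| = 0.
|P ∪ Q ∪ R| = 72.5 − 5 + 0 = 67.50.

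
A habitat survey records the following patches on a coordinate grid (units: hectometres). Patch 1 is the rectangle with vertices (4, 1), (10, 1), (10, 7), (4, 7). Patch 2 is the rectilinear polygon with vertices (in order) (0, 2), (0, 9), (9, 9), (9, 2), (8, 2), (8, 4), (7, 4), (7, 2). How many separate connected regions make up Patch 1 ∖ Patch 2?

Patch 1 ∖ Patch 2 is a single connected region.

1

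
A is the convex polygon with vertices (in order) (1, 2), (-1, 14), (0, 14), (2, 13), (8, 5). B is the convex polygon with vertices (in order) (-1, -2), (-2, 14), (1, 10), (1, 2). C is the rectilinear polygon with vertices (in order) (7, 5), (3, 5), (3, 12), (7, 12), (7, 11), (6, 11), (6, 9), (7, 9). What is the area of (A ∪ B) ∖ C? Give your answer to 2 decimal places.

|A ∪ B| = 77.6429.
|(A ∪ B) ∩ C| = 16.
|(A ∪ B) ∖ C| = 77.6429 − 16 = 61.64.

61.64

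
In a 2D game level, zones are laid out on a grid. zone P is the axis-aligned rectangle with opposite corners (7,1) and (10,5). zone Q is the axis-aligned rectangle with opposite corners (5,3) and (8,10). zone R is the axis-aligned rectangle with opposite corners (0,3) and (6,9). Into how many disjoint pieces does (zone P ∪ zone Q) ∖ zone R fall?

(zone P ∪ zone Q) ∖ zone R is a single connected region.

1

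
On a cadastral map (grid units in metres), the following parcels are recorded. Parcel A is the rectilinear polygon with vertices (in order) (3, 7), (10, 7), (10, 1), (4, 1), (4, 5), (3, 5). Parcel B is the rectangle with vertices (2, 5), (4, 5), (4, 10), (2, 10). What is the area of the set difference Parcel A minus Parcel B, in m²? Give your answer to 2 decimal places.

|Parcel A| = 38, |Parcel A∩Parcel B| = 2.
|Parcel A ∖ Parcel B| = |Parcel A| − |Parcel A∩Parcel B| = 38 − 2 = 36.00.

36.00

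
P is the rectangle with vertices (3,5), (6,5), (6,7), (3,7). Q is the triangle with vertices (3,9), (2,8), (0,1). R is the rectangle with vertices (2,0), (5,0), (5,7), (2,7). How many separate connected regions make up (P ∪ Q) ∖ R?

(P ∪ Q) ∖ R splits into 2 disjoint pieces (area 2, area 2.4167).

2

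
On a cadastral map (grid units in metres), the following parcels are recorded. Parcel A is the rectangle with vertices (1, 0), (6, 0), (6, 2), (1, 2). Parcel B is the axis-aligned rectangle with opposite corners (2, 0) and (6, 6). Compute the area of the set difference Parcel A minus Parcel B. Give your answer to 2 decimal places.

|Parcel A∩Parcel B|: x∈[2,6], y∈[0,2] → 4·2 = 8.
|Parcel A| = 10.
|Parcel A ∖ Parcel B| = |Parcel A| − |Parcel A∩Parcel B| = 10 − 8 = 2.00.

2.00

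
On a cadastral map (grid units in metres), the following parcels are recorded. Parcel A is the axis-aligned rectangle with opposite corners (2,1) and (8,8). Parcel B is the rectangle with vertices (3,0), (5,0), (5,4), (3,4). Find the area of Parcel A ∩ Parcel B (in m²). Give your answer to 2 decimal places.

6.00

|Parcel A∩Parcel B|: x∈[3,5], y∈[1,4] → 2·3 = 6.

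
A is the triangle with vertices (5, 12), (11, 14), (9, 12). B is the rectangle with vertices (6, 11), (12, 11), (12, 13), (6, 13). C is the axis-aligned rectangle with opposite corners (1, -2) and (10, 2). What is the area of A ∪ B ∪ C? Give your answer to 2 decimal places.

49.17

By inclusion–exclusion:
Individual areas: |A| = 4, |B| = 12, |C| = 36.
|A∩B| = 2.8333.
|A∩C| = 0.
|B∩C| = 0 (no overlap).
|A∩B∩C| = 0.
|A ∪ B ∪ C| = 52 − 2.8333 + 0 = 49.17.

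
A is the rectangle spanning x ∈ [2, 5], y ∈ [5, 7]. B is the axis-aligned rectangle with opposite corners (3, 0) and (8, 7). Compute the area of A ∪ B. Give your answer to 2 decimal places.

By inclusion–exclusion:
Individual areas: |A| = 6, |B| = 35.
|A∩B|: x∈[3,5], y∈[5,7] → 2·2 = 4.
|A ∪ B| = 41 − 4 = 37.00.

37.00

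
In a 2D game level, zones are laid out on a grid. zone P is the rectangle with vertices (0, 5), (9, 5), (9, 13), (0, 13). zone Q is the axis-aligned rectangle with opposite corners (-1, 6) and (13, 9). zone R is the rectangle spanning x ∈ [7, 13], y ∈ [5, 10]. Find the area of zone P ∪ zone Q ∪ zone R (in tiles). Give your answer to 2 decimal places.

By inclusion–exclusion:
Individual areas: |zone P| = 72, |zone Q| = 42, |zone R| = 30.
|zone P∩zone Q|: x∈[0,9], y∈[6,9] → 9·3 = 27.
|zone P∩zone R|: x∈[7,9], y∈[5,10] → 2·5 = 10.
|zone Q∩zone R|: x∈[7,13], y∈[6,9] → 6·3 = 18.
|zone P∩zone Q∩zone R| = 6.
|zone P ∪ zone Q ∪ zone R| = 144 − 55 + 6 = 95.00.

95.00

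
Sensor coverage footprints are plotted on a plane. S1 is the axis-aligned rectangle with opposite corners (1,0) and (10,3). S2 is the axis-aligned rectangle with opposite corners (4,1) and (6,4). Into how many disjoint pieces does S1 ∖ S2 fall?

S1 ∖ S2 is a single connected region.

1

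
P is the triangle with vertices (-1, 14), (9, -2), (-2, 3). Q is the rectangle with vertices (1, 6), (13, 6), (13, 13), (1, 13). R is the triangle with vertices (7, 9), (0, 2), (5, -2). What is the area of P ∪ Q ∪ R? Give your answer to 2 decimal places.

By inclusion–exclusion:
Individual areas: |P| = 63, |Q| = 84, |R| = 31.5.
|P∩Q| = 7.2.
|P∩R| = 19.037.
|Q∩R| = 3.6818.
|P∩Q∩R| = 0.
|P ∪ Q ∪ R| = 178.5 − 29.9189 + 0 = 148.58.

148.58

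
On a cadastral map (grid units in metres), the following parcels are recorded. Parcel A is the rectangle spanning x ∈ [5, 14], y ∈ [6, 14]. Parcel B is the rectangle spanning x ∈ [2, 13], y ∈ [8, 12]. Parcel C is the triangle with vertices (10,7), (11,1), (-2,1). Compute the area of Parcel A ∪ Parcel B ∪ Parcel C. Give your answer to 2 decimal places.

By inclusion–exclusion:
Individual areas: |Parcel A| = 72, |Parcel B| = 44, |Parcel C| = 39.
|Parcel A∩Parcel B|: x∈[5,13], y∈[8,12] → 8·4 = 32.
|Parcel A∩Parcel C| = 1.0833.
|Parcel B∩Parcel C| = 0.
|Parcel A∩Parcel B∩Parcel C| = 0.
|Parcel A ∪ Parcel B ∪ Parcel C| = 155 − 33.0833 + 0 = 121.92.

121.92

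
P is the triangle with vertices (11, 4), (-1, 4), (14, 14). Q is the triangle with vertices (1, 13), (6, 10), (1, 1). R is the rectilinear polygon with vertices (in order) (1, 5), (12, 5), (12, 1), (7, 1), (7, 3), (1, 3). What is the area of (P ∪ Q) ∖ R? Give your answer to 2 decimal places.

72.68

|P ∪ Q| = 84.2157.
|(P ∪ Q) ∩ R| = 11.5389.
|(P ∪ Q) ∖ R| = 84.2157 − 11.5389 = 72.68.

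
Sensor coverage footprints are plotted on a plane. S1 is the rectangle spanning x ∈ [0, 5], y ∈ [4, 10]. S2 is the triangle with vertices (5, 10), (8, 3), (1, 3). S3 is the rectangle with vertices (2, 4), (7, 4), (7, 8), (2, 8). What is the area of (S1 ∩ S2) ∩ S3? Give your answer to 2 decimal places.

8.98

The region (S1 ∩ S2) ∩ S3 is the polygon with vertices (2,4), (2,4.75), (3.857,8), (5,8), (5,4).
By the shoelace formula its area is 8.98.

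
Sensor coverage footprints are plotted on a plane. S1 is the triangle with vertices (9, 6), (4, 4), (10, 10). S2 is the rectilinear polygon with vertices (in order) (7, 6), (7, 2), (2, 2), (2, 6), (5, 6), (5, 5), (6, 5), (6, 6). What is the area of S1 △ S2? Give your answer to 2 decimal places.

24.60

|S1| = 9, |S2| = 19, |S1∩S2| = 1.7.
|S1 △ S2| = |S1| + |S2| − 2·|S1∩S2| = 9 + 19 − 3.4 = 24.60.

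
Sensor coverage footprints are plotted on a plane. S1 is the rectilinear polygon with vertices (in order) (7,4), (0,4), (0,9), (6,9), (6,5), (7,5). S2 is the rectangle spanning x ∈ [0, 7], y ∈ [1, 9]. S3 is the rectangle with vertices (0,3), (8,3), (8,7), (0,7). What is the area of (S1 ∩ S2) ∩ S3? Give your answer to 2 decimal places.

19.00

The region (S1 ∩ S2) ∩ S3 is the polygon with vertices (0,7), (6,7), (6,5), (7,5), (7,4), (0,4).
By the shoelace formula its area is 19.00.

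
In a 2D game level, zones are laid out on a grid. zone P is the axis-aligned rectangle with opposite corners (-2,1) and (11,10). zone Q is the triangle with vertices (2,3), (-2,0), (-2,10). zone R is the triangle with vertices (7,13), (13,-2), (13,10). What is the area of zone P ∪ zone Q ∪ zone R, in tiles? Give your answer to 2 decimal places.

143.87

By inclusion–exclusion:
Individual areas: |zone P| = 117, |zone Q| = 20, |zone R| = 36.
|zone P∩zone Q| = 19.3333.
|zone P∩zone R| = 9.8.
|zone Q∩zone R| = 0.
|zone P∩zone Q∩zone R| = 0.
|zone P ∪ zone Q ∪ zone R| = 173 − 29.1333 + 0 = 143.87.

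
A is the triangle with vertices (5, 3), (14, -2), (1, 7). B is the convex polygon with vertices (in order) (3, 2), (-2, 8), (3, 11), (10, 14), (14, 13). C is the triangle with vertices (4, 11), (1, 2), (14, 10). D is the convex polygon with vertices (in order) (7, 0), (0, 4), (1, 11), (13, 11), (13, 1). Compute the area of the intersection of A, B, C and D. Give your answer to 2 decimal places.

The intersection is the polygon with vertices (4.095,3.905), (2.25,5.75), (2.354,6.062), (4.824,4.353).
By the shoelace formula its area is 1.56.

1.56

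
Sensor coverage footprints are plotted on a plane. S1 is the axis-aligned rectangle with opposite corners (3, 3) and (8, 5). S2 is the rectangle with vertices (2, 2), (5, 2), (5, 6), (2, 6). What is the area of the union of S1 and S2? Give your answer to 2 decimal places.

By inclusion–exclusion:
Individual areas: |S1| = 10, |S2| = 12.
|S1∩S2|: x∈[3,5], y∈[3,5] → 2·2 = 4.
|S1 ∪ S2| = 22 − 4 = 18.00.

18.00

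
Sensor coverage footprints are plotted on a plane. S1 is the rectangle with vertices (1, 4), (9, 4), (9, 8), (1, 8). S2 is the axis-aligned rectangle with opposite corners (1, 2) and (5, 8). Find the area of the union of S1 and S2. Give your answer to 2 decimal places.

By inclusion–exclusion:
Individual areas: |S1| = 32, |S2| = 24.
|S1∩S2|: x∈[1,5], y∈[4,8] → 4·4 = 16.
|S1 ∪ S2| = 56 − 16 = 40.00.

40.00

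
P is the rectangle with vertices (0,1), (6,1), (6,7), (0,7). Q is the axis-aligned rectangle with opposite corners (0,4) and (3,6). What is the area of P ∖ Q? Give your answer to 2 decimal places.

30.00

|P∩Q|: x∈[0,3], y∈[4,6] → 3·2 = 6.
|P| = 36.
|P ∖ Q| = |P| − |P∩Q| = 36 − 6 = 30.00.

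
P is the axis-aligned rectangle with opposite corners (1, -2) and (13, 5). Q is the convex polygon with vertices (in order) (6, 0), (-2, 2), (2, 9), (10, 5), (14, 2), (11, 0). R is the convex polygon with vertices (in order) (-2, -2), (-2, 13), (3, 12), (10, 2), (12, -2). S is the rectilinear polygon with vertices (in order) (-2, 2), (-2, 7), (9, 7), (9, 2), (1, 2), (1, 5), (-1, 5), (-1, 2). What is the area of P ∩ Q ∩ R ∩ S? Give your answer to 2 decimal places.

23.14

The intersection is the polygon with vertices (1,5), (7.9,5), (9,3.429), (9,2), (1,2).
By the shoelace formula its area is 23.14.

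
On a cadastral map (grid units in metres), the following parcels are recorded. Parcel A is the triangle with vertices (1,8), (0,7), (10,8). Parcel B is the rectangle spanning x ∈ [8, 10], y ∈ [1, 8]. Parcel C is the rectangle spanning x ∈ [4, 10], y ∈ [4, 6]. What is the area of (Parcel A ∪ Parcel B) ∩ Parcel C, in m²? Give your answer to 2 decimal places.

4.00

The region (Parcel A ∪ Parcel B) ∩ Parcel C is the polygon with vertices (10,4), (8,4), (8,6), (10,6).
By the shoelace formula its area is 4.00.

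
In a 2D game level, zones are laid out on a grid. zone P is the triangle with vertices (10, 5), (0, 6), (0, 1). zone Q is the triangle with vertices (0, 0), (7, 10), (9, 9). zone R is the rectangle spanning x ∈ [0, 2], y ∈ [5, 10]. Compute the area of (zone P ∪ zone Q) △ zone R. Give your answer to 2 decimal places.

|zone P ∪ zone Q| = 34.2593.
|(zone P ∪ zone Q) ∩ zone R| = 1.8.
|(zone P ∪ zone Q) △ zone R| = 34.2593 + 10 − 3.6 = 40.66.

40.66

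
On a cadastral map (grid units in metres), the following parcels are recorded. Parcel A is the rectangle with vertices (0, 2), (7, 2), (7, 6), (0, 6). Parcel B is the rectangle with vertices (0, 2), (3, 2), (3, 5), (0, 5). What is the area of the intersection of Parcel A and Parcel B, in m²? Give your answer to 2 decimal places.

9.00

|Parcel A∩Parcel B|: x∈[0,3], y∈[2,5] → 3·3 = 9.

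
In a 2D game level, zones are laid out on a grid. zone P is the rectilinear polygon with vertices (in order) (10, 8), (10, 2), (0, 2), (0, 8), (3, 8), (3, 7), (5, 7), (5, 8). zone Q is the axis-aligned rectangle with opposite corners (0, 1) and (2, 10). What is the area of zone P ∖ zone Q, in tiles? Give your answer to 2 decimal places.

|zone P| = 58, |zone P∩zone Q| = 12.
|zone P ∖ zone Q| = |zone P| − |zone P∩zone Q| = 58 − 12 = 46.00.

46.00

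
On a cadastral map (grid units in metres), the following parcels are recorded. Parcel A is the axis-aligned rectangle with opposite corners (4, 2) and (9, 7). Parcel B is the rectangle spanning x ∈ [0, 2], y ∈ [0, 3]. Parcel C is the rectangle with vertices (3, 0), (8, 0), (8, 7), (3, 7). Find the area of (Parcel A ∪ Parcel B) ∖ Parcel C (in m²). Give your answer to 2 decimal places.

|Parcel A ∪ Parcel B| = 31.
|(Parcel A ∪ Parcel B) ∩ Parcel C| = 20.
|(Parcel A ∪ Parcel B) ∖ Parcel C| = 31 − 20 = 11.00.

11.00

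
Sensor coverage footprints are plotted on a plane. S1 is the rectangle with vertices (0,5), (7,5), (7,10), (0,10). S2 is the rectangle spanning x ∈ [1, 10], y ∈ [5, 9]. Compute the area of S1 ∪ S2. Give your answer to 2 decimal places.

47.00

By inclusion–exclusion:
Individual areas: |S1| = 35, |S2| = 36.
|S1∩S2|: x∈[1,7], y∈[5,9] → 6·4 = 24.
|S1 ∪ S2| = 71 − 24 = 47.00.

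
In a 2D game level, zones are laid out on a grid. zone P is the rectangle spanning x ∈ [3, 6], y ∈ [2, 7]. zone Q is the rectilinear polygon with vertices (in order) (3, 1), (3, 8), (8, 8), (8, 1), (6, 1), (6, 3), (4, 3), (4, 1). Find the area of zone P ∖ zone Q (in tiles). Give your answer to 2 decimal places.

|zone P| = 15, |zone P∩zone Q| = 13.
|zone P ∖ zone Q| = |zone P| − |zone P∩zone Q| = 15 − 13 = 2.00.

2.00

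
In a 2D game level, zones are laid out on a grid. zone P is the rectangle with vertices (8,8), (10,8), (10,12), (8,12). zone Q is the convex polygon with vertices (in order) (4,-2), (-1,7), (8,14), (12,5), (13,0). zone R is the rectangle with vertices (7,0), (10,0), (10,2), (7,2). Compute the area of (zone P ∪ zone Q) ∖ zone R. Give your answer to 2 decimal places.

126.89

|zone P ∪ zone Q| = 132.8889.
|(zone P ∪ zone Q) ∩ zone R| = 6.
|(zone P ∪ zone Q) ∖ zone R| = 132.8889 − 6 = 126.89.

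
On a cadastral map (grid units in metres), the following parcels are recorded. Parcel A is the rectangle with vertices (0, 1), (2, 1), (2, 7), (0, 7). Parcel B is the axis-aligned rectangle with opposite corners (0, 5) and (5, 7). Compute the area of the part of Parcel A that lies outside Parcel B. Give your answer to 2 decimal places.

|Parcel A∩Parcel B|: x∈[0,2], y∈[5,7] → 2·2 = 4.
|Parcel A| = 12.
|Parcel A ∖ Parcel B| = |Parcel A| − |Parcel A∩Parcel B| = 12 − 4 = 8.00.

8.00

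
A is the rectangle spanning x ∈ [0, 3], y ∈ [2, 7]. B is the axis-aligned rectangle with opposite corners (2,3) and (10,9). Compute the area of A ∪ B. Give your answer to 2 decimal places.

59.00

By inclusion–exclusion:
Individual areas: |A| = 15, |B| = 48.
|A∩B|: x∈[2,3], y∈[3,7] → 1·4 = 4.
|A ∪ B| = 63 − 4 = 59.00.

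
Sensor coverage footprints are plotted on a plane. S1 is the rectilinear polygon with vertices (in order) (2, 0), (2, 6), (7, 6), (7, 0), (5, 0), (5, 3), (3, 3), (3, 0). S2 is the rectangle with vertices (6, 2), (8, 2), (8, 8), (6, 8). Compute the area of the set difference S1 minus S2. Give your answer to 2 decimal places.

20.00

|S1| = 24, |S1∩S2| = 4.
|S1 ∖ S2| = |S1| − |S1∩S2| = 24 − 4 = 20.00.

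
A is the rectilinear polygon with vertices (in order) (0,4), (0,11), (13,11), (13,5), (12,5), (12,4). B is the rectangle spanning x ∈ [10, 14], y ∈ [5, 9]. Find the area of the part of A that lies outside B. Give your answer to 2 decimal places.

|A| = 90, |A∩B| = 12.
|A ∖ B| = |A| − |A∩B| = 90 − 12 = 78.00.

78.00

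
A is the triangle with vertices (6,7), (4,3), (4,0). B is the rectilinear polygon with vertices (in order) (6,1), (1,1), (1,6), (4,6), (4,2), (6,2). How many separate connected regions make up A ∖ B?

2

A ∖ B splits into 2 disjoint pieces (area 2.4286, area 0.1429).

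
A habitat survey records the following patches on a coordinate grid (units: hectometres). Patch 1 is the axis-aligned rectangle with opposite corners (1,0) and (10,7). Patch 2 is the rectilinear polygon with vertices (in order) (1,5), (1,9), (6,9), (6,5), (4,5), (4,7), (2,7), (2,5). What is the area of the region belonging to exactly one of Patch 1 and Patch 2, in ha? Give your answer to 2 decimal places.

67.00

|Patch 1| = 63, |Patch 2| = 16, |Patch 1∩Patch 2| = 6.
|Patch 1 △ Patch 2| = |Patch 1| + |Patch 2| − 2·|Patch 1∩Patch 2| = 63 + 16 − 12 = 67.00.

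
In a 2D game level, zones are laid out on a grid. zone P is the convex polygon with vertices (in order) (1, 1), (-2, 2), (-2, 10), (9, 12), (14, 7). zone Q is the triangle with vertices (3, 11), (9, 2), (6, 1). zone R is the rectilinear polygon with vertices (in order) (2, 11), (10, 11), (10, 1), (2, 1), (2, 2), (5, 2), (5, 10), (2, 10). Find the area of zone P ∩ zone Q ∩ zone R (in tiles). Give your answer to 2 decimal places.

6.66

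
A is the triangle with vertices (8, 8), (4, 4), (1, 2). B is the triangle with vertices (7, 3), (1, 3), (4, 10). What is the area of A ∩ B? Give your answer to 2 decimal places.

The intersection is the polygon with vertices (4,4), (2.5,3), (2.167,3), (5.702,6.03), (5.8,5.8).
By the shoelace formula its area is 1.47.

1.47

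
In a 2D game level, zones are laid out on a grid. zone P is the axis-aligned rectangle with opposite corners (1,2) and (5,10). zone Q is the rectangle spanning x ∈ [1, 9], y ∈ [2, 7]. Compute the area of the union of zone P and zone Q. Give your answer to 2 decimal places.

By inclusion–exclusion:
Individual areas: |zone P| = 32, |zone Q| = 40.
|zone P∩zone Q|: x∈[1,5], y∈[2,7] → 4·5 = 20.
|zone P ∪ zone Q| = 72 − 20 = 52.00.

52.00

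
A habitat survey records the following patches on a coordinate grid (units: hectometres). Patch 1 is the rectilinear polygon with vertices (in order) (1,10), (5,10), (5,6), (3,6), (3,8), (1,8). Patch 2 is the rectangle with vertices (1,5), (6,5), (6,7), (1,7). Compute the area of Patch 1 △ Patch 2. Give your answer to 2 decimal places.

|Patch 1| = 12, |Patch 2| = 10, |Patch 1∩Patch 2| = 2.
|Patch 1 △ Patch 2| = |Patch 1| + |Patch 2| − 2·|Patch 1∩Patch 2| = 12 + 10 − 4 = 18.00.

18.00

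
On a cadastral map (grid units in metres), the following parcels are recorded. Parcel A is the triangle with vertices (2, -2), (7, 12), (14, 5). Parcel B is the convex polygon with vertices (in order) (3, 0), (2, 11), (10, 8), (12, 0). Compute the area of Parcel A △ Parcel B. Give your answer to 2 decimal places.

|Parcel A| = 66.5, |Parcel B| = 78.5, |Parcel A∩Parcel B| = 47.0168.
|Parcel A △ Parcel B| = |Parcel A| + |Parcel B| − 2·|Parcel A∩Parcel B| = 66.5 + 78.5 − 94.0336 = 50.97.

50.97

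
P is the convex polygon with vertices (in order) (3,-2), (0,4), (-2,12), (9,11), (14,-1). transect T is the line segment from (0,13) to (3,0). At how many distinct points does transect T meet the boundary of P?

The segment meets the boundary at (0.279,11.793).

1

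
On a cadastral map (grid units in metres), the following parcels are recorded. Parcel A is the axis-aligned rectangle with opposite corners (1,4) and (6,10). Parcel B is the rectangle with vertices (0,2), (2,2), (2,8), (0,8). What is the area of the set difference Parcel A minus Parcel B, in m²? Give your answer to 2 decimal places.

26.00

|Parcel A∩Parcel B|: x∈[1,2], y∈[4,8] → 1·4 = 4.
|Parcel A| = 30.
|Parcel A ∖ Parcel B| = |Parcel A| − |Parcel A∩Parcel B| = 30 − 4 = 26.00.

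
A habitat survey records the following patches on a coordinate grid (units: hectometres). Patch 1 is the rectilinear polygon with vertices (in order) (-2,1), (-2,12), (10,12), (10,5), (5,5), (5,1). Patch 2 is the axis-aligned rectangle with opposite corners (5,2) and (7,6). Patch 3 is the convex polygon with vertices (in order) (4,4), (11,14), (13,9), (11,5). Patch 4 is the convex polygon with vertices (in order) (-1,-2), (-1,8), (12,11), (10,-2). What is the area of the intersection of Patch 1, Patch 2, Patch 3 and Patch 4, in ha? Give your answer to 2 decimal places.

1.89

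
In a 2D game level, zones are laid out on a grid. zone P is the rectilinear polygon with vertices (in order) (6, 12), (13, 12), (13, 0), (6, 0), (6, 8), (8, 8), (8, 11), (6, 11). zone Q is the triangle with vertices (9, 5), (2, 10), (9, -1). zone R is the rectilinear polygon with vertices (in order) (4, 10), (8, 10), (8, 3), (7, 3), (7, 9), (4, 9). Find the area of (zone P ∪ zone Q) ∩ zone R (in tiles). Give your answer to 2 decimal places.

5.00

|zone P ∪ zone Q| = 85.1753.
|(zone P ∪ zone Q) ∩ zone R| = 5.00.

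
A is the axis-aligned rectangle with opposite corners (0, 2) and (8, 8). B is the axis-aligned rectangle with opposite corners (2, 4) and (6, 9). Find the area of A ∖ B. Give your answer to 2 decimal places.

32.00

|A∩B|: x∈[2,6], y∈[4,8] → 4·4 = 16.
|A| = 48.
|A ∖ B| = |A| − |A∩B| = 48 − 16 = 32.00.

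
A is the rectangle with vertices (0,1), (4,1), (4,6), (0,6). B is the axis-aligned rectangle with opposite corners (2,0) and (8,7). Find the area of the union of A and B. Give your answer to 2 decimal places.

52.00

By inclusion–exclusion:
Individual areas: |A| = 20, |B| = 42.
|A∩B|: x∈[2,4], y∈[1,6] → 2·5 = 10.
|A ∪ B| = 62 − 10 = 52.00.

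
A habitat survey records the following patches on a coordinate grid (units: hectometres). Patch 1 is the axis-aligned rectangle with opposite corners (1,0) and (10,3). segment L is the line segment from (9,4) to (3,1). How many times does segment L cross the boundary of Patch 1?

The segment meets the boundary at (7,3).

1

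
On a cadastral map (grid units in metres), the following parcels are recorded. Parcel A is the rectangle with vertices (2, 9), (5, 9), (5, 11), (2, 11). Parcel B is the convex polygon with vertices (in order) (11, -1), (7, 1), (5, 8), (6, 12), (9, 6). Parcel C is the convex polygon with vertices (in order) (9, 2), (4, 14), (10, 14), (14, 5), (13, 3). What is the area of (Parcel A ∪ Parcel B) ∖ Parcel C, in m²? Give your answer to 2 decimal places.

26.05

|Parcel A ∪ Parcel B| = 39.
|(Parcel A ∪ Parcel B) ∩ Parcel C| = 12.9458.
|(Parcel A ∪ Parcel B) ∖ Parcel C| = 39 − 12.9458 = 26.05.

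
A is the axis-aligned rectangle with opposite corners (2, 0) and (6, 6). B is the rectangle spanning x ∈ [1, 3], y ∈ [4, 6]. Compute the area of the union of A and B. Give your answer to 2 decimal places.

By inclusion–exclusion:
Individual areas: |A| = 24, |B| = 4.
|A∩B|: x∈[2,3], y∈[4,6] → 1·2 = 2.
|A ∪ B| = 28 − 2 = 26.00.

26.00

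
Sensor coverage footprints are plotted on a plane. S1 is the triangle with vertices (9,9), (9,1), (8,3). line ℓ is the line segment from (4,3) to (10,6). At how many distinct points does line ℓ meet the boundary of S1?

2

The segment meets the boundary at (9,5.5), (8.364,5.182).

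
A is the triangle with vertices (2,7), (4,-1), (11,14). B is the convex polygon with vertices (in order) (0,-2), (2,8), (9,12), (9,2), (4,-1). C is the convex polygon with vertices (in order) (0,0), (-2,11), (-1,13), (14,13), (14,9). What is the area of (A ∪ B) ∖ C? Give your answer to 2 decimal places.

29.49

|A ∪ B| = 82.7088.
|(A ∪ B) ∩ C| = 53.2226.
|(A ∪ B) ∖ C| = 82.7088 − 53.2226 = 29.49.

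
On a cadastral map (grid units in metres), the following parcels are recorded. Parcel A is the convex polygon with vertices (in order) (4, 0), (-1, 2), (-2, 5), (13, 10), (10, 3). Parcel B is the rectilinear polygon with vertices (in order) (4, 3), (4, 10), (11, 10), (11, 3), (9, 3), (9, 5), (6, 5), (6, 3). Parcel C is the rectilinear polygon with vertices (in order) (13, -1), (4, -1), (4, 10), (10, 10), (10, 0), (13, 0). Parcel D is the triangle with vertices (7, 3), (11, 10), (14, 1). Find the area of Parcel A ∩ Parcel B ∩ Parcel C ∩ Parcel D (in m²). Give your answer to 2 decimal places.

5.02

The intersection is the polygon with vertices (9,5), (8.143,5), (10,8.25), (10,3), (9,3).
By the shoelace formula its area is 5.02.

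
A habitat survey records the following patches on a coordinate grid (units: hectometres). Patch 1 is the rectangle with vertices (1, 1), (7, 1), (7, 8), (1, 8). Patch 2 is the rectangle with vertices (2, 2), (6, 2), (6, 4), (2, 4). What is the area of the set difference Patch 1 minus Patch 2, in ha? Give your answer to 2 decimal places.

|Patch 1∩Patch 2|: x∈[2,6], y∈[2,4] → 4·2 = 8.
|Patch 1| = 42.
|Patch 1 ∖ Patch 2| = |Patch 1| − |Patch 1∩Patch 2| = 42 − 8 = 34.00.

34.00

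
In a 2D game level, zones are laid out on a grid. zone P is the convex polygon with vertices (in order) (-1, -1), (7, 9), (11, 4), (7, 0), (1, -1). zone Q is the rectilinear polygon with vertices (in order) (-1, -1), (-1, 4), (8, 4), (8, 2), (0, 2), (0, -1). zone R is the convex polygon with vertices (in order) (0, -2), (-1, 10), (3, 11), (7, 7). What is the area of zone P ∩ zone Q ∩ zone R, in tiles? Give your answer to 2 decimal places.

3.53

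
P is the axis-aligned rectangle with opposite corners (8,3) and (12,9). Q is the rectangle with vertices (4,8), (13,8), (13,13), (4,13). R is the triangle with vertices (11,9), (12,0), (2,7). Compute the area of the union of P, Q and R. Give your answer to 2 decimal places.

By inclusion–exclusion:
Individual areas: |P| = 24, |Q| = 45, |R| = 41.5.
|P∩Q|: x∈[8,12], y∈[8,9] → 4·1 = 4.
|P∩R| = 19.
|Q∩R| = 2.3056.
|P∩Q∩R| = 2.0556.
|P ∪ Q ∪ R| = 110.5 − 25.3056 + 2.0556 = 87.25.

87.25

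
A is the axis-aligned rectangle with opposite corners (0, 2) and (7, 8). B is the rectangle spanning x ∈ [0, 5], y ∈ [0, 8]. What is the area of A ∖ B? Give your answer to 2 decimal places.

12.00

|A∩B|: x∈[0,5], y∈[2,8] → 5·6 = 30.
|A| = 42.
|A ∖ B| = |A| − |A∩B| = 42 − 30 = 12.00.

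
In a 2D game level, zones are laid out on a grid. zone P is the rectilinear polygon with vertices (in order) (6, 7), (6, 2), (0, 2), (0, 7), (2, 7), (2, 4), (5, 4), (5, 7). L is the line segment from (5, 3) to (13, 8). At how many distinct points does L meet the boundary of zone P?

1

The segment meets the boundary at (6,3.625).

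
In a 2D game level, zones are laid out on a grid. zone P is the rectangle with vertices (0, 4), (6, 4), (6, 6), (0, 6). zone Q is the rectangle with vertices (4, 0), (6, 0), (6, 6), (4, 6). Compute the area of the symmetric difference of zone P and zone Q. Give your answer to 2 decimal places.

|zone P∩zone Q|: x∈[4,6], y∈[4,6] → 2·2 = 4.
|zone P △ zone Q| = |zone P| + |zone Q| − 2·|zone P∩zone Q| = 12 + 12 − 8 = 16.00.

16.00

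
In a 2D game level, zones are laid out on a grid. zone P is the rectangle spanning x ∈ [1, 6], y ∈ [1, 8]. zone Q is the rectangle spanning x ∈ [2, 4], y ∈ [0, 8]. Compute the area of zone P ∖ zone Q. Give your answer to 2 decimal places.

|zone P∩zone Q|: x∈[2,4], y∈[1,8] → 2·7 = 14.
|zone P| = 35.
|zone P ∖ zone Q| = |zone P| − |zone P∩zone Q| = 35 − 14 = 21.00.

21.00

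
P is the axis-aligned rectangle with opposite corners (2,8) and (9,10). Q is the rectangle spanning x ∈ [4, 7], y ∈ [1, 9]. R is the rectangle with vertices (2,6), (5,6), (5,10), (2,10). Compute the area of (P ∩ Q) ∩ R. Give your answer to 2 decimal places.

1.00

The region (P ∩ Q) ∩ R is the polygon with vertices (4,9), (5,9), (5,8), (4,8).
By the shoelace formula its area is 1.00.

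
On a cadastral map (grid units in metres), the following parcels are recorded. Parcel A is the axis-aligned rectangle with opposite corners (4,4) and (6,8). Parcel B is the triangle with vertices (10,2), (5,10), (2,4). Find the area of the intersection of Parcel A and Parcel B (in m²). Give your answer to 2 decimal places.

The intersection is the polygon with vertices (6,8), (6,4), (4,4), (4,8).
By the shoelace formula its area is 8.00.

8.00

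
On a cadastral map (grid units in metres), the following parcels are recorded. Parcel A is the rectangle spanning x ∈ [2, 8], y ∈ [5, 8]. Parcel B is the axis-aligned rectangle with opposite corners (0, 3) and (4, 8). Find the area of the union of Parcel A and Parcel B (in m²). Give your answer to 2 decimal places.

32.00

By inclusion–exclusion:
Individual areas: |Parcel A| = 18, |Parcel B| = 20.
|Parcel A∩Parcel B|: x∈[2,4], y∈[5,8] → 2·3 = 6.
|Parcel A ∪ Parcel B| = 38 − 6 = 32.00.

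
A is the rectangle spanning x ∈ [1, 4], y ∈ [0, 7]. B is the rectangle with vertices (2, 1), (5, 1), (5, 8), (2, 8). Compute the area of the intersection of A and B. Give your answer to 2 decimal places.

12.00

|A∩B|: x∈[2,4], y∈[1,7] → 2·6 = 12.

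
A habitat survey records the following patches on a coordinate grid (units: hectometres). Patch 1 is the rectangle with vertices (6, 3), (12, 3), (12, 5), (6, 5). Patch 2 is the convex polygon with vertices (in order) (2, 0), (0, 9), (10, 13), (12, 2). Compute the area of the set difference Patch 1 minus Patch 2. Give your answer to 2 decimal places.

|Patch 1| = 12, |Patch 1∩Patch 2| = 11.2727.
|Patch 1 ∖ Patch 2| = |Patch 1| − |Patch 1∩Patch 2| = 12 − 11.2727 = 0.73.

0.73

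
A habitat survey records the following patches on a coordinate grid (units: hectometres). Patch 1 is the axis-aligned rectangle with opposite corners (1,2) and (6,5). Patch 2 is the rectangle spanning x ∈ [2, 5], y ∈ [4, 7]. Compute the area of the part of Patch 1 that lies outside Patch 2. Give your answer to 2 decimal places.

|Patch 1∩Patch 2|: x∈[2,5], y∈[4,5] → 3·1 = 3.
|Patch 1| = 15.
|Patch 1 ∖ Patch 2| = |Patch 1| − |Patch 1∩Patch 2| = 15 − 3 = 12.00.

12.00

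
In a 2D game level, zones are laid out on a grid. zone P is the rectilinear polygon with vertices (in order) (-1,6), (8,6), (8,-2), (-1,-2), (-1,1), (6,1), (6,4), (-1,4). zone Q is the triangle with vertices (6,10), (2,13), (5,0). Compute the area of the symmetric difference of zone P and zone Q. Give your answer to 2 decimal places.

|zone P| = 51, |zone Q| = 21.5, |zone P∩zone Q| = 3.4731.
|zone P △ zone Q| = |zone P| + |zone Q| − 2·|zone P∩zone Q| = 51 + 21.5 − 6.9462 = 65.55.

65.55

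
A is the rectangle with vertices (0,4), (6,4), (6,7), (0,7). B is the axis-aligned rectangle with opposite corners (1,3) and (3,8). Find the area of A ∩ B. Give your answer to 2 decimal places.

|A∩B|: x∈[1,3], y∈[4,7] → 2·3 = 6.

6.00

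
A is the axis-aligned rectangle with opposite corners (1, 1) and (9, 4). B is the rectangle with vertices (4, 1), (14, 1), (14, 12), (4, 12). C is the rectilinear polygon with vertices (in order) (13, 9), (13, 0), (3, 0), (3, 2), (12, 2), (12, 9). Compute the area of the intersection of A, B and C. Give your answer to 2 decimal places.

5.00

The intersection is the polygon with vertices (9,1), (4,1), (4,2), (9,2).
By the shoelace formula its area is 5.00.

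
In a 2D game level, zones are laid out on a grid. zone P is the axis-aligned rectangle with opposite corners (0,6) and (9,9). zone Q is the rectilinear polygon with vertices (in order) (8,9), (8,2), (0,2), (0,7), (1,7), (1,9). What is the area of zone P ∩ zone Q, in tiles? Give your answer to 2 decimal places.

22.00

The intersection is the polygon with vertices (8,9), (8,6), (0,6), (0,7), (1,7), (1,9).
By the shoelace formula its area is 22.00.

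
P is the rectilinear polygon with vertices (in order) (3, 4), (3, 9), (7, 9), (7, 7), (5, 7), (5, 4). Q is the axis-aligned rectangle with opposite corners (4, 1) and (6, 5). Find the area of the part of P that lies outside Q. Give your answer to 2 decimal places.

|P| = 14, |P∩Q| = 1.
|P ∖ Q| = |P| − |P∩Q| = 14 − 1 = 13.00.

13.00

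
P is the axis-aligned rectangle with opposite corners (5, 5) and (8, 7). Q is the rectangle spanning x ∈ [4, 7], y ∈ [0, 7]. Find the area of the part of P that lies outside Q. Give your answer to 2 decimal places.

2.00

|P∩Q|: x∈[5,7], y∈[5,7] → 2·2 = 4.
|P| = 6.
|P ∖ Q| = |P| − |P∩Q| = 6 − 4 = 2.00.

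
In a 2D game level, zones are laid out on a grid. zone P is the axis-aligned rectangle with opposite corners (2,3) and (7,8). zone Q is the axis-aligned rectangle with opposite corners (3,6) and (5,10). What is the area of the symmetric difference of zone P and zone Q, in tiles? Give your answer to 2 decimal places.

25.00

|zone P∩zone Q|: x∈[3,5], y∈[6,8] → 2·2 = 4.
|zone P △ zone Q| = |zone P| + |zone Q| − 2·|zone P∩zone Q| = 25 + 8 − 8 = 25.00.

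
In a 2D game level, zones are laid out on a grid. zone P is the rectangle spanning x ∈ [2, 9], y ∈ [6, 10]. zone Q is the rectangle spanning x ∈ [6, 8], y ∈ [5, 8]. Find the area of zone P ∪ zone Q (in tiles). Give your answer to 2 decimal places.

30.00

By inclusion–exclusion:
Individual areas: |zone P| = 28, |zone Q| = 6.
|zone P∩zone Q|: x∈[6,8], y∈[6,8] → 2·2 = 4.
|zone P ∪ zone Q| = 34 − 4 = 30.00.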